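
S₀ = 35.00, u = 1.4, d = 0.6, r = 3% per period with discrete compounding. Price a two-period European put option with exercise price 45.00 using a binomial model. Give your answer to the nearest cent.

13.84

Risk-neutral probability p = (1 + 0.03 − 0.6)/(1.4 − 0.6) = 0.4300/0.8000 = 0.5375
Terminal stock prices: S_uu = 68.6, S_ud = 29.4, S_dd = 12.6
Terminal payoffs (K − S): max(-23.6, 0) = 0, max(15.6, 0) = 15.6, max(32.4, 0) = 32.4
Node u (S = 49): V_u = 1/1.03·[0.5375·0.0000 + 0.4625·15.6000] = 7.0049
Node d (S = 21): V_d = 1/1.03·[0.5375·15.6000 + 0.4625·32.4000] = 22.6893
Node 0 (S = 35): V_0 = 1/1.03·[0.5375·7.0049 + 0.4625·22.6893] = 13.8436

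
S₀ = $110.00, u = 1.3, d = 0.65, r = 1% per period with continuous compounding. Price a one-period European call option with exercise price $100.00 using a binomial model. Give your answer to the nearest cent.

$23.58

Risk-neutral probability p = (e^0.01 − 0.65)/(1.3 − 0.65) = 0.3601/0.6500 = 0.5539
Terminal stock prices: S_u = 143, S_d = 71.5
Terminal payoffs (S − K): max(43, 0) = 43, max(-28.5, 0) = 0
Node 0 (S = 110): V_0 = e^(−0.01)·[0.5539·43.0000 + 0.4461·0.0000] = 23.5817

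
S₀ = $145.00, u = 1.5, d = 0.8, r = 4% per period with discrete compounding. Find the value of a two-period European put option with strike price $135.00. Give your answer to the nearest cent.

Risk-neutral probability p = (1 + 0.04 − 0.8)/(1.5 − 0.8) = 0.2400/0.7000 = 0.3429
Terminal stock prices: S_uu = 326.2, S_ud = 174, S_dd = 92.8
Terminal payoffs (K − S): max(-191.2, 0) = 0, max(-39, 0) = 0, max(42.2, 0) = 42.2
Node u (S = 217.5): V_u = 1/1.04·[0.3429·0.0000 + 0.6571·0.0000] = 0.0000
Node d (S = 116): V_d = 1/1.04·[0.3429·0.0000 + 0.6571·42.2000] = 26.6648
Node 0 (S = 145): V_0 = 1/1.04·[0.3429·0.0000 + 0.6571·26.6648] = 16.8487

$16.85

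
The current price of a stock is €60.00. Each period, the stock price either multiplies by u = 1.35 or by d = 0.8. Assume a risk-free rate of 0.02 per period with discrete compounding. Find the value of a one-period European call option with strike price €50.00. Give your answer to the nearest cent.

€12.16

Risk-neutral probability p = (1 + 0.02 − 0.8)/(1.35 − 0.8) = 0.2200/0.5500 = 0.4000
Terminal stock prices: S_u = 81, S_d = 48
Terminal payoffs (S − K): max(31, 0) = 31, max(-2, 0) = 0
Node 0 (S = 60): V_0 = 1/1.02·[0.4000·31.0000 + 0.6000·0.0000] = 12.1569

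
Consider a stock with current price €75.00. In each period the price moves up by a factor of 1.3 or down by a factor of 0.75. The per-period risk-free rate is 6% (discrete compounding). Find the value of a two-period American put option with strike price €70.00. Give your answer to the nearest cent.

€5.66

Risk-neutral probability p = (1 + 0.06 − 0.75)/(1.3 − 0.75) = 0.3100/0.5500 = 0.5636
Terminal stock prices: S_uu = 126.8, S_ud = 73.12, S_dd = 42.19
Terminal payoffs (K − S): max(-56.75, 0) = 0, max(-3.125, 0) = 0, max(27.81, 0) = 27.81
Node u (S = 97.5): continuation = 1/1.06·[0.5636·0.0000 + 0.4364·0.0000] = 0.0000; exercise value = 0.0000 ≤ continuation, so V_u = 0.0000
Node d (S = 56.25): continuation = 1/1.06·[0.5636·0.0000 + 0.4364·27.8125] = 11.4494; exercise value = 13.7500 > continuation, so V_d = 13.7500 (exercise)
Node 0 (S = 75): continuation = 1/1.06·[0.5636·0.0000 + 0.4364·13.7500] = 5.6604; exercise value = 0.0000 ≤ continuation, so V_0 = 5.6604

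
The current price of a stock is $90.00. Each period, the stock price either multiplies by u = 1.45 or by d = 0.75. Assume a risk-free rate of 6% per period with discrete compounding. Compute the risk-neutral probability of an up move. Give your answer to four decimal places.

p = 0.4429

Risk-neutral probability p = (1 + 0.06 − 0.75)/(1.45 − 0.75) = 0.3100/0.7000 = 0.4429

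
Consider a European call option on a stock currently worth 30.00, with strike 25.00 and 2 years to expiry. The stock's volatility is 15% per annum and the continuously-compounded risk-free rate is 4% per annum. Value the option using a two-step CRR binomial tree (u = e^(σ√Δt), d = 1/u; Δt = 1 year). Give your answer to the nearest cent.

CRR parameters: u = e^(σ√Δt) = e^(0.15·√1) = 1.1618, d = 1/u = 0.8607
Per-period rate: rΔt = 0.04·1 = 0.04, so R = e^0.04 = 1.0408
Risk-neutral probability p = (e^0.04 − 0.8607)/(1.1618 − 0.8607) = 0.1801/0.3011 = 0.5981
Terminal stock prices: S_uu = 40.5, S_ud = 30, S_dd = 22.22
Terminal payoffs (S − K): max(15.5, 0) = 15.5, max(5, 0) = 5, max(-2.775, 0) = 0
Node u (S = 34.86): V_u = e^(−0.04)·[0.5981·15.4958 + 0.4019·5.0000] = 10.8353
Node d (S = 25.82): V_d = e^(−0.04)·[0.5981·5.0000 + 0.4019·0.0000] = 2.8732
Node 0 (S = 30): V_0 = e^(−0.04)·[0.5981·10.8353 + 0.4019·2.8732] = 7.3359

7.34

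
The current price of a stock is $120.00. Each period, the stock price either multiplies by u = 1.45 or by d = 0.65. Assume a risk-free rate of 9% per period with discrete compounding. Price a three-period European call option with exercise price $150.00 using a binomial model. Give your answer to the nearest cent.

Risk-neutral probability p = (1 + 0.09 − 0.65)/(1.45 − 0.65) = 0.4400/0.8000 = 0.5500
Terminal stock prices: S_uuu = 365.8, S_uud = 164, S_udd = 73.52, S_ddd = 32.95
Terminal payoffs (S − K): max(215.8, 0) = 215.8, max(14, 0) = 14, max(-76.48, 0) = 0, max(-117, 0) = 0
Node uu (S = 252.3): V_uu = 1/1.09·[0.5500·215.8350 + 0.4500·13.9950] = 114.6853
Node ud (S = 113.1): V_ud = 1/1.09·[0.5500·13.9950 + 0.4500·0.0000] = 7.0617
Node dd (S = 50.7): V_dd = 1/1.09·[0.5500·0.0000 + 0.4500·0.0000] = 0.0000
Node u (S = 174): V_u = 1/1.09·[0.5500·114.6853 + 0.4500·7.0617] = 60.7841
Node d (S = 78): V_d = 1/1.09·[0.5500·7.0617 + 0.4500·0.0000] = 3.5632
Node 0 (S = 120): V_0 = 1/1.09·[0.5500·60.7841 + 0.4500·3.5632] = 32.1419

$32.14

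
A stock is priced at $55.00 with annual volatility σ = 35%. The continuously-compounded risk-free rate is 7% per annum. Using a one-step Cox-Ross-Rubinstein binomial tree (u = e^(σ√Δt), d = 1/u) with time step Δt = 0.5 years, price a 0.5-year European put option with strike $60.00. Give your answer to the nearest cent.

CRR parameters: u = e^(σ√Δt) = e^(0.35·√0.5) = 1.2808, d = 1/u = 0.7808
Per-period rate: rΔt = 0.07·0.5 = 0.035, so R = e^0.035 = 1.0356
Risk-neutral probability p = (e^0.035 − 0.7808)/(1.2808 − 0.7808) = 0.2549/0.5000 = 0.5097
Terminal stock prices: S_u = 70.44, S_d = 42.94
Terminal payoffs (K − S): max(-10.44, 0) = 0, max(17.06, 0) = 17.06
Node 0 (S = 55): V_0 = e^(−0.035)·[0.5097·0.0000 + 0.4903·17.0582] = 8.0764

$8.08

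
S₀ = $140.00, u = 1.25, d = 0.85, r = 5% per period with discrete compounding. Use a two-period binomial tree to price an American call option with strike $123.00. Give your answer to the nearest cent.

$33.39

Risk-neutral probability p = (1 + 0.05 − 0.85)/(1.25 − 0.85) = 0.2000/0.4000 = 0.5000
Terminal stock prices: S_uu = 218.8, S_ud = 148.8, S_dd = 101.1
Terminal payoffs (S − K): max(95.75, 0) = 95.75, max(25.75, 0) = 25.75, max(-21.85, 0) = 0
Node u (S = 175): continuation = 1/1.05·[0.5000·95.7500 + 0.5000·25.7500] = 57.8571; exercise value = 52.0000 ≤ continuation, so V_u = 57.8571
Node d (S = 119): continuation = 1/1.05·[0.5000·25.7500 + 0.5000·0.0000] = 12.2619; exercise value = 0.0000 ≤ continuation, so V_d = 12.2619
Node 0 (S = 140): continuation = 1/1.05·[0.5000·57.8571 + 0.5000·12.2619] = 33.3900; exercise value = 17.0000 ≤ continuation, so V_0 = 33.3900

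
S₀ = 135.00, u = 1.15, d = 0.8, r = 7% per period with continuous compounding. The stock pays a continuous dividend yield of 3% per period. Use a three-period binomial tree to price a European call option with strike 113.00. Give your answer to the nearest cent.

Per-period risk-free factor R = e^0.07 = 1.0725; dividend-adjusted growth = e^(0.07−0.03) = 1.0408.
Risk-neutral probability p = (1.0408 − 0.8)/(1.15 − 0.8) = 0.2408/0.3500 = 0.6880
Terminal stock prices: S_uuu = 205.3, S_uud = 142.8, S_udd = 99.36, S_ddd = 69.12
Terminal payoffs (S − K): max(92.32, 0) = 92.32, max(29.83, 0) = 29.83, max(-13.64, 0) = 0, max(-43.88, 0) = 0
Node uu (S = 178.5): V_uu = e^(−0.07)·[0.6880·92.3181 + 0.3120·29.8300] = 67.9004
Node ud (S = 124.2): V_ud = e^(−0.07)·[0.6880·29.8300 + 0.3120·0.0000] = 19.1364
Node dd (S = 86.4): V_dd = e^(−0.07)·[0.6880·0.0000 + 0.3120·0.0000] = 0.0000
Node u (S = 155.2): V_u = e^(−0.07)·[0.6880·67.9004 + 0.3120·19.1364] = 49.1255
Node d (S = 108): V_d = e^(−0.07)·[0.6880·19.1364 + 0.3120·0.0000] = 12.2763
Node 0 (S = 135): V_0 = e^(−0.07)·[0.6880·49.1255 + 0.3120·12.2763] = 35.0857

35.09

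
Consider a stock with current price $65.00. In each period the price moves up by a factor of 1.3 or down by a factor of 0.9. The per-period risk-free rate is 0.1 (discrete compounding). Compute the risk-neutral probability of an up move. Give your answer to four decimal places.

Risk-neutral probability p = (1 + 0.1 − 0.9)/(1.3 − 0.9) = 0.2000/0.4000 = 0.5000

p = 0.5000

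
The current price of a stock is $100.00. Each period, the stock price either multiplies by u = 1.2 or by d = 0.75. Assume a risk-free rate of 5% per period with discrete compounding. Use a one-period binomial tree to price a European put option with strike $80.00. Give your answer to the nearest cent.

$1.59

Risk-neutral probability p = (1 + 0.05 − 0.75)/(1.2 − 0.75) = 0.3000/0.4500 = 0.6667
Terminal stock prices: S_u = 120, S_d = 75
Terminal payoffs (K − S): max(-40, 0) = 0, max(5, 0) = 5
Node 0 (S = 100): V_0 = 1/1.05·[0.6667·0.0000 + 0.3333·5.0000] = 1.5873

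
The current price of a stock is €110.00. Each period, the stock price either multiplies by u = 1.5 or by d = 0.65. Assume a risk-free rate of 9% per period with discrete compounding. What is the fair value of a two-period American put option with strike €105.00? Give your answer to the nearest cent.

€14.82

Risk-neutral probability p = (1 + 0.09 − 0.65)/(1.5 − 0.65) = 0.4400/0.8500 = 0.5176
Terminal stock prices: S_uu = 247.5, S_ud = 107.2, S_dd = 46.48
Terminal payoffs (K − S): max(-142.5, 0) = 0, max(-2.25, 0) = 0, max(58.52, 0) = 58.52
Node u (S = 165): continuation = 1/1.09·[0.5176·0.0000 + 0.4824·0.0000] = 0.0000; exercise value = 0.0000 ≤ continuation, so V_u = 0.0000
Node d (S = 71.5): continuation = 1/1.09·[0.5176·0.0000 + 0.4824·58.5250] = 25.8988; exercise value = 33.5000 > continuation, so V_d = 33.5000 (exercise)
Node 0 (S = 110): continuation = 1/1.09·[0.5176·0.0000 + 0.4824·33.5000] = 14.8246; exercise value = 0.0000 ≤ continuation, so V_0 = 14.8246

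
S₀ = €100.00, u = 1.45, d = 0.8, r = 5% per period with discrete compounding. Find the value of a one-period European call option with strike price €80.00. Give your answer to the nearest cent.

Risk-neutral probability p = (1 + 0.05 − 0.8)/(1.45 − 0.8) = 0.2500/0.6500 = 0.3846
Terminal stock prices: S_u = 145, S_d = 80
Terminal payoffs (S − K): max(65, 0) = 65, max(0, 0) = 0
Node 0 (S = 100): V_0 = 1/1.05·[0.3846·65.0000 + 0.6154·0.0000] = 23.8095

€23.81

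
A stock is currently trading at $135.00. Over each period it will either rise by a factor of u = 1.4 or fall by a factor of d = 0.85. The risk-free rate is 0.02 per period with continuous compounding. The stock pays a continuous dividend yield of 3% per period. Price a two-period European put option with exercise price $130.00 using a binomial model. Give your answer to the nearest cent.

Per-period risk-free factor R = e^0.02 = 1.0202; dividend-adjusted growth = e^(0.02−0.03) = 0.9900.
Risk-neutral probability p = (0.9900 − 0.85)/(1.4 − 0.85) = 0.1400/0.5500 = 0.2546
Terminal stock prices: S_uu = 264.6, S_ud = 160.7, S_dd = 97.54
Terminal payoffs (K − S): max(-134.6, 0) = 0, max(-30.65, 0) = 0, max(32.46, 0) = 32.46
Node u (S = 189): V_u = e^(−0.02)·[0.2546·0.0000 + 0.7454·0.0000] = 0.0000
Node d (S = 114.8): V_d = e^(−0.02)·[0.2546·0.0000 + 0.7454·32.4625] = 23.7173
Node 0 (S = 135): V_0 = e^(−0.02)·[0.2546·0.0000 + 0.7454·23.7173] = 17.3279

$17.33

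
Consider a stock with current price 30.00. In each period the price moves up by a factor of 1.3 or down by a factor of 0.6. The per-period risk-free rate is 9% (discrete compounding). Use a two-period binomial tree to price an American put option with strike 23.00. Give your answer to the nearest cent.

Risk-neutral probability p = (1 + 0.09 − 0.6)/(1.3 − 0.6) = 0.4900/0.7000 = 0.7000
Terminal stock prices: S_uu = 50.7, S_ud = 23.4, S_dd = 10.8
Terminal payoffs (K − S): max(-27.7, 0) = 0, max(-0.4, 0) = 0, max(12.2, 0) = 12.2
Node u (S = 39): continuation = 1/1.09·[0.7000·0.0000 + 0.3000·0.0000] = 0.0000; exercise value = 0.0000 ≤ continuation, so V_u = 0.0000
Node d (S = 18): continuation = 1/1.09·[0.7000·0.0000 + 0.3000·12.2000] = 3.3578; exercise value = 5.0000 > continuation, so V_d = 5.0000 (exercise)
Node 0 (S = 30): continuation = 1/1.09·[0.7000·0.0000 + 0.3000·5.0000] = 1.3761; exercise value = 0.0000 ≤ continuation, so V_0 = 1.3761

1.38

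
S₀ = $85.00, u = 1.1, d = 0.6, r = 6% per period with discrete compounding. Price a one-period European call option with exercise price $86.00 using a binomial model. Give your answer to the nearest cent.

Risk-neutral probability p = (1 + 0.06 − 0.6)/(1.1 − 0.6) = 0.4600/0.5000 = 0.9200
Terminal stock prices: S_u = 93.5, S_d = 51
Terminal payoffs (S − K): max(7.5, 0) = 7.5, max(-35, 0) = 0
Node 0 (S = 85): V_0 = 1/1.06·[0.9200·7.5000 + 0.0800·0.0000] = 6.5094

$6.51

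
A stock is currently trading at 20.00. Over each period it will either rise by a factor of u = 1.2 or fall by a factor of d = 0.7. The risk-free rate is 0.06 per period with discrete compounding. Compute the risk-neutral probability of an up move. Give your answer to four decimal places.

p = 0.7200

Risk-neutral probability p = (1 + 0.06 − 0.7)/(1.2 − 0.7) = 0.3600/0.5000 = 0.7200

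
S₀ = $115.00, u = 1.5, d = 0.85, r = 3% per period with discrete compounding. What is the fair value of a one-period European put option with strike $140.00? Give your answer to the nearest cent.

Risk-neutral probability p = (1 + 0.03 − 0.85)/(1.5 − 0.85) = 0.1800/0.6500 = 0.2769
Terminal stock prices: S_u = 172.5, S_d = 97.75
Terminal payoffs (K − S): max(-32.5, 0) = 0, max(42.25, 0) = 42.25
Node 0 (S = 115): V_0 = 1/1.03·[0.2769·0.0000 + 0.7231·42.2500] = 29.6602

$29.66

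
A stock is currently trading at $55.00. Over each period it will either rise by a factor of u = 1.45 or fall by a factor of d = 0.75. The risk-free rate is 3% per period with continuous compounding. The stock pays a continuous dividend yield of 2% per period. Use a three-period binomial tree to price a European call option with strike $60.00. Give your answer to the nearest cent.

Per-period risk-free factor R = e^0.03 = 1.0305; dividend-adjusted growth = e^(0.03−0.02) = 1.0101.
Risk-neutral probability p = (1.0101 − 0.75)/(1.45 − 0.75) = 0.2601/0.7000 = 0.3715
Terminal stock prices: S_uuu = 167.7, S_uud = 86.73, S_udd = 44.86, S_ddd = 23.2
Terminal payoffs (S − K): max(107.7, 0) = 107.7, max(26.73, 0) = 26.73, max(-15.14, 0) = 0, max(-36.8, 0) = 0
Node uu (S = 115.6): V_uu = e^(−0.03)·[0.3715·107.6744 + 0.6285·26.7281] = 55.1210
Node ud (S = 59.81): V_ud = e^(−0.03)·[0.3715·26.7281 + 0.6285·0.0000] = 9.6360
Node dd (S = 30.94): V_dd = e^(−0.03)·[0.3715·0.0000 + 0.6285·0.0000] = 0.0000
Node u (S = 79.75): V_u = e^(−0.03)·[0.3715·55.1210 + 0.6285·9.6360] = 25.7495
Node d (S = 41.25): V_d = e^(−0.03)·[0.3715·9.6360 + 0.6285·0.0000] = 3.4740
Node 0 (S = 55): V_0 = e^(−0.03)·[0.3715·25.7495 + 0.6285·3.4740] = 11.4021

$11.40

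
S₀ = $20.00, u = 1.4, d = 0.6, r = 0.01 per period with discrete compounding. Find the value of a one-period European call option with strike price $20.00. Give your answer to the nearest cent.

Risk-neutral probability p = (1 + 0.01 − 0.6)/(1.4 − 0.6) = 0.4100/0.8000 = 0.5125
Terminal stock prices: S_u = 28, S_d = 12
Terminal payoffs (S − K): max(8, 0) = 8, max(-8, 0) = 0
Node 0 (S = 20): V_0 = 1/1.01·[0.5125·8.0000 + 0.4875·0.0000] = 4.0594

$4.06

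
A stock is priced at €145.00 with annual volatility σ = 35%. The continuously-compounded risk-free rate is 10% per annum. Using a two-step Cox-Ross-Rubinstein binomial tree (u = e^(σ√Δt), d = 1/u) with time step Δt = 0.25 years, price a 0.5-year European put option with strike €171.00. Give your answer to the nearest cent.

€26.89

CRR parameters: u = e^(σ√Δt) = e^(0.35·√0.25) = 1.1912, d = 1/u = 0.8395
Per-period rate: rΔt = 0.1·0.25 = 0.025, so R = e^0.025 = 1.0253
Risk-neutral probability p = (e^0.025 − 0.8395)/(1.1912 − 0.8395) = 0.1859/0.3518 = 0.5283
Terminal stock prices: S_uu = 205.8, S_ud = 145, S_dd = 102.2
Terminal payoffs (K − S): max(-34.76, 0) = 0, max(26, 0) = 26, max(68.82, 0) = 68.82
Node u (S = 172.7): V_u = e^(−0.025)·[0.5283·0.0000 + 0.4717·26.0000] = 11.9608
Node d (S = 121.7): V_d = e^(−0.025)·[0.5283·26.0000 + 0.4717·68.8202] = 45.0567
Node 0 (S = 145): V_0 = e^(−0.025)·[0.5283·11.9608 + 0.4717·45.0567] = 26.8907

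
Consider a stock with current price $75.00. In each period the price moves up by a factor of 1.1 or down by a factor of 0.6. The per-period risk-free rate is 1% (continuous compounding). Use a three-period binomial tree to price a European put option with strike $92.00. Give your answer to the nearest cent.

$18.47

Risk-neutral probability p = (e^0.01 − 0.6)/(1.1 − 0.6) = 0.4101/0.5000 = 0.8201
Terminal stock prices: S_uuu = 99.83, S_uud = 54.45, S_udd = 29.7, S_ddd = 16.2
Terminal payoffs (K − S): max(-7.825, 0) = 0, max(37.55, 0) = 37.55, max(62.3, 0) = 62.3, max(75.8, 0) = 75.8
Node uu (S = 90.75): V_uu = e^(−0.01)·[0.8201·0.0000 + 0.1799·37.5500] = 6.6880
Node ud (S = 49.5): V_ud = e^(−0.01)·[0.8201·37.5500 + 0.1799·62.3000] = 41.5846
Node dd (S = 27): V_dd = e^(−0.01)·[0.8201·62.3000 + 0.1799·75.8000] = 64.0846
Node u (S = 82.5): V_u = e^(−0.01)·[0.8201·6.6880 + 0.1799·41.5846] = 12.8369
Node d (S = 45): V_d = e^(−0.01)·[0.8201·41.5846 + 0.1799·64.0846] = 45.1783
Node 0 (S = 75): V_0 = e^(−0.01)·[0.8201·12.8369 + 0.1799·45.1783] = 18.4695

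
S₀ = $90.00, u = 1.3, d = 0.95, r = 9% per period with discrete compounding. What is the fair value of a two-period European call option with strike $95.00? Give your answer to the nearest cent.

Risk-neutral probability p = (1 + 0.09 − 0.95)/(1.3 − 0.95) = 0.1400/0.3500 = 0.4000
Terminal stock prices: S_uu = 152.1, S_ud = 111.1, S_dd = 81.22
Terminal payoffs (S − K): max(57.1, 0) = 57.1, max(16.15, 0) = 16.15, max(-13.78, 0) = 0
Node u (S = 117): V_u = 1/1.09·[0.4000·57.1000 + 0.6000·16.1500] = 29.8440
Node d (S = 85.5): V_d = 1/1.09·[0.4000·16.1500 + 0.6000·0.0000] = 5.9266
Node 0 (S = 90): V_0 = 1/1.09·[0.4000·29.8440 + 0.6000·5.9266] = 14.2143

$14.21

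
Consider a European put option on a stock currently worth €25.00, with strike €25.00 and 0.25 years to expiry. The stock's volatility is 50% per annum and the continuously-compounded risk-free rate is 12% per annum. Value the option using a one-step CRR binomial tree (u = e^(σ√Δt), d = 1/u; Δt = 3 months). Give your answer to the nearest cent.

€2.69

CRR parameters: u = e^(σ√Δt) = e^(0.5·√0.25) = 1.2840, d = 1/u = 0.7788
Per-period rate: rΔt = 0.12·0.25 = 0.03, so R = e^0.03 = 1.0305
Risk-neutral probability p = (e^0.03 − 0.7788)/(1.2840 − 0.7788) = 0.2517/0.5052 = 0.4981
Terminal stock prices: S_u = 32.1, S_d = 19.47
Terminal payoffs (K − S): max(-7.101, 0) = 0, max(5.53, 0) = 5.53
Node 0 (S = 25): V_0 = e^(−0.03)·[0.4981·0.0000 + 0.5019·5.5300] = 2.6935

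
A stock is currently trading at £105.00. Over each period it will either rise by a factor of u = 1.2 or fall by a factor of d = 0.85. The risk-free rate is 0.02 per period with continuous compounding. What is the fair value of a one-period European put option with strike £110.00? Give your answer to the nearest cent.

£10.45

Risk-neutral probability p = (e^0.02 − 0.85)/(1.2 − 0.85) = 0.1702/0.3500 = 0.4863
Terminal stock prices: S_u = 126, S_d = 89.25
Terminal payoffs (K − S): max(-16, 0) = 0, max(20.75, 0) = 20.75
Node 0 (S = 105): V_0 = e^(−0.02)·[0.4863·0.0000 + 0.5137·20.7500] = 10.4484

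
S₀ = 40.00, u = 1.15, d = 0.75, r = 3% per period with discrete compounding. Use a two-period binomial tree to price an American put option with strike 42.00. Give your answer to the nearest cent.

4.98

Risk-neutral probability p = (1 + 0.03 − 0.75)/(1.15 − 0.75) = 0.2800/0.4000 = 0.7000
Terminal stock prices: S_uu = 52.9, S_ud = 34.5, S_dd = 22.5
Terminal payoffs (K − S): max(-10.9, 0) = 0, max(7.5, 0) = 7.5, max(19.5, 0) = 19.5
Node u (S = 46): continuation = 1/1.03·[0.7000·0.0000 + 0.3000·7.5000] = 2.1845; exercise value = 0.0000 ≤ continuation, so V_u = 2.1845
Node d (S = 30): continuation = 1/1.03·[0.7000·7.5000 + 0.3000·19.5000] = 10.7767; exercise value = 12.0000 > continuation, so V_d = 12.0000 (exercise)
Node 0 (S = 40): continuation = 1/1.03·[0.7000·2.1845 + 0.3000·12.0000] = 4.9797; exercise value = 2.0000 ≤ continuation, so V_0 = 4.9797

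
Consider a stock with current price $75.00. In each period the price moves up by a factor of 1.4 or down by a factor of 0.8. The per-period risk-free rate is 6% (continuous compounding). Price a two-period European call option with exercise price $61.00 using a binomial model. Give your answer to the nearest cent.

Risk-neutral probability p = (e^0.06 − 0.8)/(1.4 − 0.8) = 0.2618/0.6000 = 0.4364
Terminal stock prices: S_uu = 147, S_ud = 84, S_dd = 48
Terminal payoffs (S − K): max(86, 0) = 86, max(23, 0) = 23, max(-13, 0) = 0
Node u (S = 105): V_u = e^(−0.06)·[0.4364·86.0000 + 0.5636·23.0000] = 47.5524
Node d (S = 60): V_d = e^(−0.06)·[0.4364·23.0000 + 0.5636·0.0000] = 9.4526
Node 0 (S = 75): V_0 = e^(−0.06)·[0.4364·47.5524 + 0.5636·9.4526] = 24.5604

$24.56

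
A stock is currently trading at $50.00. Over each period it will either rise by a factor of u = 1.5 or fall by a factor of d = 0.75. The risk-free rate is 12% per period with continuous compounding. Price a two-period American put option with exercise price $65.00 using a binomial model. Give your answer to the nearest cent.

$15.00

Risk-neutral probability p = (e^0.12 − 0.75)/(1.5 − 0.75) = 0.3775/0.7500 = 0.5033
Terminal stock prices: S_uu = 112.5, S_ud = 56.25, S_dd = 28.12
Terminal payoffs (K − S): max(-47.5, 0) = 0, max(8.75, 0) = 8.75, max(36.88, 0) = 36.88
Node u (S = 75): continuation = e^(−0.12)·[0.5033·0.0000 + 0.4967·8.7500] = 3.8544; exercise value = 0.0000 ≤ continuation, so V_u = 3.8544
Node d (S = 37.5): continuation = e^(−0.12)·[0.5033·8.7500 + 0.4967·36.8750] = 20.1498; exercise value = 27.5000 > continuation, so V_d = 27.5000 (exercise)
Node 0 (S = 50): continuation = e^(−0.12)·[0.5033·3.8544 + 0.4967·27.5000] = 13.8346; exercise value = 15.0000 > continuation, so V_0 = 15.0000 (exercise)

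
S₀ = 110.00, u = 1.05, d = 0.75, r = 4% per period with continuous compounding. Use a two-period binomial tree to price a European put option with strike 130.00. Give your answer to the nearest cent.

10.01

Risk-neutral probability p = (e^0.04 − 0.75)/(1.05 − 0.75) = 0.2908/0.3000 = 0.9694
Terminal stock prices: S_uu = 121.3, S_ud = 86.62, S_dd = 61.88
Terminal payoffs (K − S): max(8.725, 0) = 8.725, max(43.38, 0) = 43.38, max(68.12, 0) = 68.12
Node u (S = 115.5): V_u = e^(−0.04)·[0.9694·8.7250 + 0.0306·43.3750] = 9.4026
Node d (S = 82.5): V_d = e^(−0.04)·[0.9694·43.3750 + 0.0306·68.1250] = 42.4026
Node 0 (S = 110): V_0 = e^(−0.04)·[0.9694·9.4026 + 0.0306·42.4026] = 10.0051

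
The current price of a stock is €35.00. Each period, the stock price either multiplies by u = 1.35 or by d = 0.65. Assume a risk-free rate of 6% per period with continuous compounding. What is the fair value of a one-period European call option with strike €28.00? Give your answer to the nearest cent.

€10.67

Risk-neutral probability p = (e^0.06 − 0.65)/(1.35 − 0.65) = 0.4118/0.7000 = 0.5883
Terminal stock prices: S_u = 47.25, S_d = 22.75
Terminal payoffs (S − K): max(19.25, 0) = 19.25, max(-5.25, 0) = 0
Node 0 (S = 35): V_0 = e^(−0.06)·[0.5883·19.2500 + 0.4117·0.0000] = 10.6660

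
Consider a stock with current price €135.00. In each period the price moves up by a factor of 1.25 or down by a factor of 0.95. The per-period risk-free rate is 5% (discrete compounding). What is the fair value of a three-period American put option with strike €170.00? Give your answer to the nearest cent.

€35.00

Risk-neutral probability p = (1 + 0.05 − 0.95)/(1.25 − 0.95) = 0.1000/0.3000 = 0.3333
Terminal stock prices: S_uuu = 263.7, S_uud = 200.4, S_udd = 152.3, S_ddd = 115.7
Terminal payoffs (K − S): max(-93.67, 0) = 0, max(-30.39, 0) = 0, max(17.7, 0) = 17.7, max(54.25, 0) = 54.25
Node uu (S = 210.9): continuation = 1/1.05·[0.3333·0.0000 + 0.6667·0.0000] = 0.0000; exercise value = 0.0000 ≤ continuation, so V_uu = 0.0000
Node ud (S = 160.3): continuation = 1/1.05·[0.3333·0.0000 + 0.6667·17.7031] = 11.2401; exercise value = 9.6875 ≤ continuation, so V_ud = 11.2401
Node dd (S = 121.8): continuation = 1/1.05·[0.3333·17.7031 + 0.6667·54.2544] = 40.0673; exercise value = 48.1625 > continuation, so V_dd = 48.1625 (exercise)
Node u (S = 168.8): continuation = 1/1.05·[0.3333·0.0000 + 0.6667·11.2401] = 7.1366; exercise value = 1.2500 ≤ continuation, so V_u = 7.1366
Node d (S = 128.2): continuation = 1/1.05·[0.3333·11.2401 + 0.6667·48.1625] = 34.1476; exercise value = 41.7500 > continuation, so V_d = 41.7500 (exercise)
Node 0 (S = 135): continuation = 1/1.05·[0.3333·7.1366 + 0.6667·41.7500] = 28.7735; exercise value = 35.0000 > continuation, so V_0 = 35.0000 (exercise)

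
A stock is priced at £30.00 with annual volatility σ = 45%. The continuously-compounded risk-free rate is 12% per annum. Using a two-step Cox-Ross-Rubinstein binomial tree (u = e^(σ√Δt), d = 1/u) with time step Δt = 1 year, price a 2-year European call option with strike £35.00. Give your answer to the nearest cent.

CRR parameters: u = e^(σ√Δt) = e^(0.45·√1) = 1.5683, d = 1/u = 0.6376
Per-period rate: rΔt = 0.12·1 = 0.12, so R = e^0.12 = 1.1275
Risk-neutral probability p = (e^0.12 − 0.6376)/(1.5683 − 0.6376) = 0.4899/0.9307 = 0.5264
Terminal stock prices: S_uu = 73.79, S_ud = 30, S_dd = 12.2
Terminal payoffs (S − K): max(38.79, 0) = 38.79, max(-5, 0) = 0, max(-22.8, 0) = 0
Node u (S = 47.05): V_u = e^(−0.12)·[0.5264·38.7881 + 0.4736·0.0000] = 18.1076
Node d (S = 19.13): V_d = e^(−0.12)·[0.5264·0.0000 + 0.4736·0.0000] = 0.0000
Node 0 (S = 30): V_0 = e^(−0.12)·[0.5264·18.1076 + 0.4736·0.0000] = 8.4532

£8.45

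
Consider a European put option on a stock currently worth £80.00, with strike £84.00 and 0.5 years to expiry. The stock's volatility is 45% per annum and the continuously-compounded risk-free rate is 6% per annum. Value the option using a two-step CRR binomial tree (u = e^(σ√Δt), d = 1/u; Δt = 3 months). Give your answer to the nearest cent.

CRR parameters: u = e^(σ√Δt) = e^(0.45·√0.25) = 1.2523, d = 1/u = 0.7985
Per-period rate: rΔt = 0.06·0.25 = 0.015, so R = e^0.015 = 1.0151
Risk-neutral probability p = (e^0.015 − 0.7985)/(1.2523 − 0.7985) = 0.2166/0.4538 = 0.4773
Terminal stock prices: S_uu = 125.5, S_ud = 80, S_dd = 51.01
Terminal payoffs (K − S): max(-41.46, 0) = 0, max(4, 0) = 4, max(32.99, 0) = 32.99
Node u (S = 100.2): V_u = e^(−0.015)·[0.4773·0.0000 + 0.5227·4.0000] = 2.0597
Node d (S = 63.88): V_d = e^(−0.015)·[0.4773·4.0000 + 0.5227·32.9897] = 18.8681
Node 0 (S = 80): V_0 = e^(−0.015)·[0.4773·2.0597 + 0.5227·18.8681] = 10.6842

£10.68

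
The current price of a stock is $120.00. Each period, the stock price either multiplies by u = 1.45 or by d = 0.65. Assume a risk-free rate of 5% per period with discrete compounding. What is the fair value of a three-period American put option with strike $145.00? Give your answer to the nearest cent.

Risk-neutral probability p = (1 + 0.05 − 0.65)/(1.45 − 0.65) = 0.4000/0.8000 = 0.5000
Terminal stock prices: S_uuu = 365.8, S_uud = 164, S_udd = 73.52, S_ddd = 32.95
Terminal payoffs (K − S): max(-220.8, 0) = 0, max(-19, 0) = 0, max(71.48, 0) = 71.48, max(112, 0) = 112
Node uu (S = 252.3): continuation = 1/1.05·[0.5000·0.0000 + 0.5000·0.0000] = 0.0000; exercise value = 0.0000 ≤ continuation, so V_uu = 0.0000
Node ud (S = 113.1): continuation = 1/1.05·[0.5000·0.0000 + 0.5000·71.4850] = 34.0405; exercise value = 31.9000 ≤ continuation, so V_ud = 34.0405
Node dd (S = 50.7): continuation = 1/1.05·[0.5000·71.4850 + 0.5000·112.0450] = 87.3952; exercise value = 94.3000 > continuation, so V_dd = 94.3000 (exercise)
Node u (S = 174): continuation = 1/1.05·[0.5000·0.0000 + 0.5000·34.0405] = 16.2098; exercise value = 0.0000 ≤ continuation, so V_u = 16.2098
Node d (S = 78): continuation = 1/1.05·[0.5000·34.0405 + 0.5000·94.3000] = 61.1145; exercise value = 67.0000 > continuation, so V_d = 67.0000 (exercise)
Node 0 (S = 120): continuation = 1/1.05·[0.5000·16.2098 + 0.5000·67.0000] = 39.6237; exercise value = 25.0000 ≤ continuation, so V_0 = 39.6237

$39.62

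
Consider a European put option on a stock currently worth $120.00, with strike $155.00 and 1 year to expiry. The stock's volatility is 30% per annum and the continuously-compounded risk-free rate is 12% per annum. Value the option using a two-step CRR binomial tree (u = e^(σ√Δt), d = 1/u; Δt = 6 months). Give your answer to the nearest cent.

$26.30

CRR parameters: u = e^(σ√Δt) = e^(0.3·√0.5) = 1.2363, d = 1/u = 0.8089
Per-period rate: rΔt = 0.12·0.5 = 0.06, so R = e^0.06 = 1.0618
Risk-neutral probability p = (e^0.06 − 0.8089)/(1.2363 − 0.8089) = 0.2530/0.4275 = 0.5918
Terminal stock prices: S_uu = 183.4, S_ud = 120, S_dd = 78.51
Terminal payoffs (K − S): max(-28.42, 0) = 0, max(35, 0) = 35, max(76.49, 0) = 76.49
Node u (S = 148.4): V_u = e^(−0.06)·[0.5918·0.0000 + 0.4082·35.0000] = 13.4541
Node d (S = 97.06): V_d = e^(−0.06)·[0.5918·35.0000 + 0.4082·76.4899] = 48.9106
Node 0 (S = 120): V_0 = e^(−0.06)·[0.5918·13.4541 + 0.4082·48.9106] = 26.3001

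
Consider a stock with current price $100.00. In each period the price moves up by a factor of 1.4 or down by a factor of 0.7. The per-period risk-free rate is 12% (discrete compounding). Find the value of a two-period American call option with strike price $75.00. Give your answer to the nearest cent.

Risk-neutral probability p = (1 + 0.12 − 0.7)/(1.4 − 0.7) = 0.4200/0.7000 = 0.6000
Terminal stock prices: S_uu = 196, S_ud = 98, S_dd = 49
Terminal payoffs (S − K): max(121, 0) = 121, max(23, 0) = 23, max(-26, 0) = 0
Node u (S = 140): continuation = 1/1.12·[0.6000·121.0000 + 0.4000·23.0000] = 73.0357; exercise value = 65.0000 ≤ continuation, so V_u = 73.0357
Node d (S = 70): continuation = 1/1.12·[0.6000·23.0000 + 0.4000·0.0000] = 12.3214; exercise value = 0.0000 ≤ continuation, so V_d = 12.3214
Node 0 (S = 100): continuation = 1/1.12·[0.6000·73.0357 + 0.4000·12.3214] = 43.5268; exercise value = 25.0000 ≤ continuation, so V_0 = 43.5268

$43.53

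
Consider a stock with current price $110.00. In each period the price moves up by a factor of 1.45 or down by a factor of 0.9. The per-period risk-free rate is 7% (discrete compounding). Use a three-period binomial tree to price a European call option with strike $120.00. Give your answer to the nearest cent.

Risk-neutral probability p = (1 + 0.07 − 0.9)/(1.45 − 0.9) = 0.1700/0.5500 = 0.3091
Terminal stock prices: S_uuu = 335.3, S_uud = 208.1, S_udd = 129.2, S_ddd = 80.19
Terminal payoffs (S − K): max(215.3, 0) = 215.3, max(88.15, 0) = 88.15, max(9.195, 0) = 9.195, max(-39.81, 0) = 0
Node uu (S = 231.3): V_uu = 1/1.07·[0.3091·215.3487 + 0.6909·88.1475] = 119.1255
Node ud (S = 143.6): V_ud = 1/1.07·[0.3091·88.1475 + 0.6909·9.1950] = 31.4005
Node dd (S = 89.1): V_dd = 1/1.07·[0.3091·9.1950 + 0.6909·0.0000] = 2.6562
Node u (S = 159.5): V_u = 1/1.07·[0.3091·119.1255 + 0.6909·31.4005] = 54.6874
Node d (S = 99): V_d = 1/1.07·[0.3091·31.4005 + 0.6909·2.6562] = 10.7858
Node 0 (S = 110): V_0 = 1/1.07·[0.3091·54.6874 + 0.6909·10.7858] = 22.7620

$22.76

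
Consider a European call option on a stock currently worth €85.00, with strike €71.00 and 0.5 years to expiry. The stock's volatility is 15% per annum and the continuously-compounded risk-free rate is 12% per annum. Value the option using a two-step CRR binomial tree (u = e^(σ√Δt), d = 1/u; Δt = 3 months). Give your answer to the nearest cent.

CRR parameters: u = e^(σ√Δt) = e^(0.15·√0.25) = 1.0779, d = 1/u = 0.9277
Per-period rate: rΔt = 0.12·0.25 = 0.03, so R = e^0.03 = 1.0305
Risk-neutral probability p = (e^0.03 − 0.9277)/(1.0779 − 0.9277) = 0.1027/0.1501 = 0.6841
Terminal stock prices: S_uu = 98.76, S_ud = 85, S_dd = 73.16
Terminal payoffs (S − K): max(27.76, 0) = 27.76, max(14, 0) = 14, max(2.16, 0) = 2.16
Node u (S = 91.62): V_u = e^(−0.03)·[0.6841·27.7559 + 0.3159·14.0000] = 22.7185
Node d (S = 78.86): V_d = e^(−0.03)·[0.6841·14.0000 + 0.3159·2.1602] = 9.9566
Node 0 (S = 85): V_0 = e^(−0.03)·[0.6841·22.7185 + 0.3159·9.9566] = 18.1347

€18.13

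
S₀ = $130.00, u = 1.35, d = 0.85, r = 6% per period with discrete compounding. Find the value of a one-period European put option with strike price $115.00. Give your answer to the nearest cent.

Risk-neutral probability p = (1 + 0.06 − 0.85)/(1.35 − 0.85) = 0.2100/0.5000 = 0.4200
Terminal stock prices: S_u = 175.5, S_d = 110.5
Terminal payoffs (K − S): max(-60.5, 0) = 0, max(4.5, 0) = 4.5
Node 0 (S = 130): V_0 = 1/1.06·[0.4200·0.0000 + 0.5800·4.5000] = 2.4623

$2.46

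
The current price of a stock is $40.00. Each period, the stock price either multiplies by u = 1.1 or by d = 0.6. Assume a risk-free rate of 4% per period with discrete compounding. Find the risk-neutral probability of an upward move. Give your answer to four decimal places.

Risk-neutral probability p = (1 + 0.04 − 0.6)/(1.1 − 0.6) = 0.4400/0.5000 = 0.8800

p = 0.8800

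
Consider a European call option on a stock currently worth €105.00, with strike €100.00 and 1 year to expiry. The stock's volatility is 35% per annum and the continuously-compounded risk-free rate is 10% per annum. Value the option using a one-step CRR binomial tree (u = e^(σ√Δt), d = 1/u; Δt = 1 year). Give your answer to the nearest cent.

CRR parameters: u = e^(σ√Δt) = e^(0.35·√1) = 1.4191, d = 1/u = 0.7047
Per-period rate: rΔt = 0.1·1 = 0.1, so R = e^0.1 = 1.1052
Risk-neutral probability p = (e^0.1 − 0.7047)/(1.4191 − 0.7047) = 0.4005/0.7144 = 0.5606
Terminal stock prices: S_u = 149, S_d = 73.99
Terminal payoffs (S − K): max(49, 0) = 49, max(-26.01, 0) = 0
Node 0 (S = 105): V_0 = e^(−0.1)·[0.5606·49.0021 + 0.4394·0.0000] = 24.8565

€24.86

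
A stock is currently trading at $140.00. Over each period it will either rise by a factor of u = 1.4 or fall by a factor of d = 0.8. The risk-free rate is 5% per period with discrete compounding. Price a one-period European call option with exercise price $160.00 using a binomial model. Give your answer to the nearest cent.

Risk-neutral probability p = (1 + 0.05 − 0.8)/(1.4 − 0.8) = 0.2500/0.6000 = 0.4167
Terminal stock prices: S_u = 196, S_d = 112
Terminal payoffs (S − K): max(36, 0) = 36, max(-48, 0) = 0
Node 0 (S = 140): V_0 = 1/1.05·[0.4167·36.0000 + 0.5833·0.0000] = 14.2857

$14.29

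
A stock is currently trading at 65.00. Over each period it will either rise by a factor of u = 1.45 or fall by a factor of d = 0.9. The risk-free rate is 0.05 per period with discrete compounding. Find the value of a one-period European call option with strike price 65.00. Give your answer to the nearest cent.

Risk-neutral probability p = (1 + 0.05 − 0.9)/(1.45 − 0.9) = 0.1500/0.5500 = 0.2727
Terminal stock prices: S_u = 94.25, S_d = 58.5
Terminal payoffs (S − K): max(29.25, 0) = 29.25, max(-6.5, 0) = 0
Node 0 (S = 65): V_0 = 1/1.05·[0.2727·29.2500 + 0.7273·0.0000] = 7.5974

7.60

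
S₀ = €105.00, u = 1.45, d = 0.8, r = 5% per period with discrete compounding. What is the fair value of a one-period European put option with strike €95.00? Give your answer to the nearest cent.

Risk-neutral probability p = (1 + 0.05 − 0.8)/(1.45 − 0.8) = 0.2500/0.6500 = 0.3846
Terminal stock prices: S_u = 152.2, S_d = 84
Terminal payoffs (K − S): max(-57.25, 0) = 0, max(11, 0) = 11
Node 0 (S = 105): V_0 = 1/1.05·[0.3846·0.0000 + 0.6154·11.0000] = 6.4469

€6.45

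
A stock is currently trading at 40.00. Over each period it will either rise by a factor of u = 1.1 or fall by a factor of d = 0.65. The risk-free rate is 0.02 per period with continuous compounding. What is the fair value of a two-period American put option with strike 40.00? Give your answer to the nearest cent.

Risk-neutral probability p = (e^0.02 − 0.65)/(1.1 − 0.65) = 0.3702/0.4500 = 0.8227
Terminal stock prices: S_uu = 48.4, S_ud = 28.6, S_dd = 16.9
Terminal payoffs (K − S): max(-8.4, 0) = 0, max(11.4, 0) = 11.4, max(23.1, 0) = 23.1
Node u (S = 44): continuation = e^(−0.02)·[0.8227·0.0000 + 0.1773·11.4000] = 1.9815; exercise value = 0.0000 ≤ continuation, so V_u = 1.9815
Node d (S = 26): continuation = e^(−0.02)·[0.8227·11.4000 + 0.1773·23.1000] = 13.2079; exercise value = 14.0000 > continuation, so V_d = 14.0000 (exercise)
Node 0 (S = 40): continuation = e^(−0.02)·[0.8227·1.9815 + 0.1773·14.0000] = 4.0313; exercise value = 0.0000 ≤ continuation, so V_0 = 4.0313

4.03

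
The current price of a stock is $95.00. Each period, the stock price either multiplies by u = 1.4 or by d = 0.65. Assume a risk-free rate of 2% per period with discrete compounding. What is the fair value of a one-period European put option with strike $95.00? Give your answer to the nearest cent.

Risk-neutral probability p = (1 + 0.02 − 0.65)/(1.4 − 0.65) = 0.3700/0.7500 = 0.4933
Terminal stock prices: S_u = 133, S_d = 61.75
Terminal payoffs (K − S): max(-38, 0) = 0, max(33.25, 0) = 33.25
Node 0 (S = 95): V_0 = 1/1.02·[0.4933·0.0000 + 0.5067·33.2500] = 16.5163

$16.52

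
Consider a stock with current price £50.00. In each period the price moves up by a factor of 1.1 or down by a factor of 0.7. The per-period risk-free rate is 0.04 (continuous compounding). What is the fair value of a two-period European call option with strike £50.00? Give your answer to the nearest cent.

Risk-neutral probability p = (e^0.04 − 0.7)/(1.1 − 0.7) = 0.3408/0.4000 = 0.8520
Terminal stock prices: S_uu = 60.5, S_ud = 38.5, S_dd = 24.5
Terminal payoffs (S − K): max(10.5, 0) = 10.5, max(-11.5, 0) = 0, max(-25.5, 0) = 0
Node u (S = 55): V_u = e^(−0.04)·[0.8520·10.5000 + 0.1480·0.0000] = 8.5955
Node d (S = 35): V_d = e^(−0.04)·[0.8520·0.0000 + 0.1480·0.0000] = 0.0000
Node 0 (S = 50): V_0 = e^(−0.04)·[0.8520·8.5955 + 0.1480·0.0000] = 7.0364

£7.04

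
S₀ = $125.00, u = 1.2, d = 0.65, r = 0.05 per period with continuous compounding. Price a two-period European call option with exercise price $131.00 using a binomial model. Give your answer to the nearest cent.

Risk-neutral probability p = (e^0.05 − 0.65)/(1.2 − 0.65) = 0.4013/0.5500 = 0.7296
Terminal stock prices: S_uu = 180, S_ud = 97.5, S_dd = 52.81
Terminal payoffs (S − K): max(49, 0) = 49, max(-33.5, 0) = 0, max(-78.19, 0) = 0
Node u (S = 150): V_u = e^(−0.05)·[0.7296·49.0000 + 0.2704·0.0000] = 34.0061
Node d (S = 81.25): V_d = e^(−0.05)·[0.7296·0.0000 + 0.2704·0.0000] = 0.0000
Node 0 (S = 125): V_0 = e^(−0.05)·[0.7296·34.0061 + 0.2704·0.0000] = 23.6003

$23.60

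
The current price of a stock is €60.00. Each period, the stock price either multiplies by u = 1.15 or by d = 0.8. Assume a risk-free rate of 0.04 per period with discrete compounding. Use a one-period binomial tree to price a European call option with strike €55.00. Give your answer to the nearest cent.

Risk-neutral probability p = (1 + 0.04 − 0.8)/(1.15 − 0.8) = 0.2400/0.3500 = 0.6857
Terminal stock prices: S_u = 69, S_d = 48
Terminal payoffs (S − K): max(14, 0) = 14, max(-7, 0) = 0
Node 0 (S = 60): V_0 = 1/1.04·[0.6857·14.0000 + 0.3143·0.0000] = 9.2308

€9.23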